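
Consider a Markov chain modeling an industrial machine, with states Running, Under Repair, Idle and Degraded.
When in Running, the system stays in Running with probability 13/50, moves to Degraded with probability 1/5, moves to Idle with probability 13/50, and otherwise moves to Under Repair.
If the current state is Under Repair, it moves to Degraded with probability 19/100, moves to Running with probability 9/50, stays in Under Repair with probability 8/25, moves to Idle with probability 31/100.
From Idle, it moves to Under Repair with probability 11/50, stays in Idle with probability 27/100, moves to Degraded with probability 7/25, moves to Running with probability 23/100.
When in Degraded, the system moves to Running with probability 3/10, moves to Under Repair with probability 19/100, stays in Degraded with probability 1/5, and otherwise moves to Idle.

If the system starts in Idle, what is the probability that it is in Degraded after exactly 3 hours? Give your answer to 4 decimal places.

Propagate the distribution vector 3 hours from Idle.
After 0 hours: (0.0000, 0.0000, 1.0000, 0.0000)
After 1 hour: (0.2300, 0.2200, 0.2700, 0.2800)
After 2 hours: (0.2455, 0.2474, 0.2877, 0.2194)
After 3 hours: (0.2404, 0.2529, 0.2862, 0.2205)
P(in Degraded after 3 hours) = 0.2205

0.2205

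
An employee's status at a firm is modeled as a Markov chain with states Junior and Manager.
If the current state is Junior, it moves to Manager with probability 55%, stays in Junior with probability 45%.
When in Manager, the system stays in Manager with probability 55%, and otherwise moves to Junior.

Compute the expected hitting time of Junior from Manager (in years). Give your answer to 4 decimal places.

2.2222

Let t(s) be the expected number of years to first reach Junior from state s, with t(Junior) = 0. Conditioning on the first year:
t(Manager) = 1 + 0.55·t(Manager)
Solving: t(Manager) = 2.2222.
Expected years from Manager to Junior: 2.2222.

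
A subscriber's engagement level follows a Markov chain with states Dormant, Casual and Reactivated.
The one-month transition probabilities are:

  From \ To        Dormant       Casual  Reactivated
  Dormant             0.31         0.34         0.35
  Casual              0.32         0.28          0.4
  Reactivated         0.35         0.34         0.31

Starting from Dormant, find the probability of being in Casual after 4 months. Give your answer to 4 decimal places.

Propagate the distribution vector 4 months from Dormant.
After 0 months: (1.0000, 0.0000, 0.0000)
After 1 month: (0.3100, 0.3400, 0.3500)
After 2 months: (0.3274, 0.3196, 0.3530)
After 3 months: (0.3273, 0.3208, 0.3519)
After 4 months: (0.3273, 0.3208, 0.3520)
P(in Casual after 4 months) = 0.3208

0.3208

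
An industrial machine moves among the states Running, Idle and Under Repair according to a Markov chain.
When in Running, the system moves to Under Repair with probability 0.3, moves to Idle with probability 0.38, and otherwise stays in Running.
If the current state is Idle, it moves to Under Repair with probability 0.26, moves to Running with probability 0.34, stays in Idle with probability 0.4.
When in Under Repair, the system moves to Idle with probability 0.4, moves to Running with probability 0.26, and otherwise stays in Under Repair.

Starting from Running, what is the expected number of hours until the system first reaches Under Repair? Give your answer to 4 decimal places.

3.5151

Let t(s) be the expected number of hours to first reach Under Repair from state s, with t(Under Repair) = 0. Conditioning on the first hour:
t(Running) = 1 + 0.32·t(Running) + 0.38·t(Idle)
t(Idle) = 1 + 0.34·t(Running) + 0.4·t(Idle)
Solving: t(Running) = 3.5151, t(Idle) = 3.6585.
Expected hours from Running to Under Repair: 3.5151.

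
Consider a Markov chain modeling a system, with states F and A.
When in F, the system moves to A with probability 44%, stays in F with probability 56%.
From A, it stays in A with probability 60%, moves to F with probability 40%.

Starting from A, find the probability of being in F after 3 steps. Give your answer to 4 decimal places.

0.4742

Propagate the distribution vector 3 steps from A.
After 0 steps: (0.0000, 1.0000)
After 1 step: (0.4000, 0.6000)
After 2 steps: (0.4640, 0.5360)
After 3 steps: (0.4742, 0.5258)
P(in F after 3 steps) = 0.4742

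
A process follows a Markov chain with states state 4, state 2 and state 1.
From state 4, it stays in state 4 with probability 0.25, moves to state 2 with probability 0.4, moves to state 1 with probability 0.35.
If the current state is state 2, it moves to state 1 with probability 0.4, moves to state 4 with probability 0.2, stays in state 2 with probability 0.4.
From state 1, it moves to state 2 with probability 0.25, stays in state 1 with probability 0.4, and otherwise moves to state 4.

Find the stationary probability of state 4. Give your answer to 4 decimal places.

Let the stationary distribution be π with π = πP and π_1 + π_2 + π_3 = 1.
π_1 = 0.25·π_1 + 0.2·π_2 + 0.35·π_3
π_2 = 0.4·π_1 + 0.4·π_2 + 0.25·π_3
Solving with the normalization constraint gives π = (0.2715, 0.3420, 0.3864).
So the stationary probability of state 4 is 0.2715.

0.2715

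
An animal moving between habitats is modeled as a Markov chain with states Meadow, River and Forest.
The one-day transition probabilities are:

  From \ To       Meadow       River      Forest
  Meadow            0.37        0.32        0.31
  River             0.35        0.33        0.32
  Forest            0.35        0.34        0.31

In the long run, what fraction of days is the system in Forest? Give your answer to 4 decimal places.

0.3133

Let the stationary distribution be π with π = πP and π_1 + π_2 + π_3 = 1.
π_1 = 0.37·π_1 + 0.35·π_2 + 0.35·π_3
π_2 = 0.32·π_1 + 0.33·π_2 + 0.34·π_3
Solving with the normalization constraint gives π = (0.3571, 0.3296, 0.3133).
So the stationary probability of Forest is 0.3133.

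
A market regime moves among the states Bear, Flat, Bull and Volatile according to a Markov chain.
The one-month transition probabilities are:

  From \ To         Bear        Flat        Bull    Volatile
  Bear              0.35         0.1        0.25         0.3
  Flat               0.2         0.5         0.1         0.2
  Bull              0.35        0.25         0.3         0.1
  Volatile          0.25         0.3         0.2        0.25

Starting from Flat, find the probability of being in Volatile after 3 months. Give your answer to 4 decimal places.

0.2195

Propagate the distribution vector 3 months from Flat.
After 0 months: (0.0000, 1.0000, 0.0000, 0.0000)
After 1 month: (0.2000, 0.5000, 0.1000, 0.2000)
After 2 months: (0.2550, 0.3550, 0.1700, 0.2200)
After 3 months: (0.2748, 0.3115, 0.1943, 0.2195)
P(in Volatile after 3 months) = 0.2195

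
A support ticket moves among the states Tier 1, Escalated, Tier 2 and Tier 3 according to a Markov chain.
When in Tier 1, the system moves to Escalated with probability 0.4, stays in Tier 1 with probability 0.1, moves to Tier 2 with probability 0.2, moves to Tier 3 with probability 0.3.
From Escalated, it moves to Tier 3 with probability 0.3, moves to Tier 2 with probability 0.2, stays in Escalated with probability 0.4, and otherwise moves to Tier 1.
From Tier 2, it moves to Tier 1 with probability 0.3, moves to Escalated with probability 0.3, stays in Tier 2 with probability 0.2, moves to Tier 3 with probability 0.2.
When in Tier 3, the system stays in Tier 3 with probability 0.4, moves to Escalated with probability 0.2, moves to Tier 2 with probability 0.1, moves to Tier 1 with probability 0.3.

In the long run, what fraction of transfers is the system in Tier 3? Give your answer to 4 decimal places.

0.3146

Let the stationary distribution be π with π = πP and π_1 + π_2 + π_3 + π_4 = 1.
π_1 = 0.1·π_1 + 0.1·π_2 + 0.3·π_3 + 0.3·π_4
π_2 = 0.4·π_1 + 0.4·π_2 + 0.3·π_3 + 0.2·π_4
π_3 = 0.2·π_1 + 0.2·π_2 + 0.2·π_3 + 0.1·π_4
Solving with the normalization constraint gives π = (0.1966, 0.3202, 0.1685, 0.3146).
So the stationary probability of Tier 3 is 0.3146.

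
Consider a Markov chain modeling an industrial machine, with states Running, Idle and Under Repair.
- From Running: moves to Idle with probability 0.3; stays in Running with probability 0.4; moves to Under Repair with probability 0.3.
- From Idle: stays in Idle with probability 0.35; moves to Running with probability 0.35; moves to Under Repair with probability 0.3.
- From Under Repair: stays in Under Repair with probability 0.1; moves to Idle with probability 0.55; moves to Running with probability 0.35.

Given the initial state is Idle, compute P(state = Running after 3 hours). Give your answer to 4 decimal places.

0.3684

Propagate the distribution vector 3 hours from Idle.
After 0 hours: (0.0000, 1.0000, 0.0000)
After 1 hour: (0.3500, 0.3500, 0.3000)
After 2 hours: (0.3675, 0.3925, 0.2400)
After 3 hours: (0.3684, 0.3796, 0.2520)
P(in Running after 3 hours) = 0.3684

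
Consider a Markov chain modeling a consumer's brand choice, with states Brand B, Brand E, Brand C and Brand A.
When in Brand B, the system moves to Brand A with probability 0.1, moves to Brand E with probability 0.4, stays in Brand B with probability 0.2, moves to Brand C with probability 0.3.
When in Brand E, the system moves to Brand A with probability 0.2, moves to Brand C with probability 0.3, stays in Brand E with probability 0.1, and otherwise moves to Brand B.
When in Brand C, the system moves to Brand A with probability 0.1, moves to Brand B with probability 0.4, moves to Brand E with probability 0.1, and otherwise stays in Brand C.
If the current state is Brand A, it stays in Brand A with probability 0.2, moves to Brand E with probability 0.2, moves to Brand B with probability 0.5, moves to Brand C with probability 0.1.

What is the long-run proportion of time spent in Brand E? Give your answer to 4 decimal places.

Let the stationary distribution be π with π = πP and π_1 + π_2 + π_3 + π_4 = 1.
π_1 = 0.2·π_1 + 0.4·π_2 + 0.4·π_3 + 0.5·π_4
π_2 = 0.4·π_1 + 0.1·π_2 + 0.1·π_3 + 0.2·π_4
π_3 = 0.3·π_1 + 0.3·π_2 + 0.4·π_3 + 0.1·π_4
Solving with the normalization constraint gives π = (0.3446, 0.2169, 0.3033, 0.1352).
So the stationary probability of Brand E is 0.2169.

0.2169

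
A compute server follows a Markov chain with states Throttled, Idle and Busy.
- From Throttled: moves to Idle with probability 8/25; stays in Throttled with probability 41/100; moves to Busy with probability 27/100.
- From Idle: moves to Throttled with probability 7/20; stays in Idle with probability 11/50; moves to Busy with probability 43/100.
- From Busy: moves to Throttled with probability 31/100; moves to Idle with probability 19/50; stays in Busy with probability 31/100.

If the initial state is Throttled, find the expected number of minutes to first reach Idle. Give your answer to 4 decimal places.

Let t(s) be the expected number of minutes to first reach Idle from state s, with t(Idle) = 0. Conditioning on the first minute:
t(Throttled) = 1 + 0.41·t(Throttled) + 0.27·t(Busy)
t(Busy) = 1 + 0.31·t(Throttled) + 0.31·t(Busy)
Solving: t(Throttled) = 2.9685, t(Busy) = 2.7829.
Expected minutes from Throttled to Idle: 2.9685.

2.9685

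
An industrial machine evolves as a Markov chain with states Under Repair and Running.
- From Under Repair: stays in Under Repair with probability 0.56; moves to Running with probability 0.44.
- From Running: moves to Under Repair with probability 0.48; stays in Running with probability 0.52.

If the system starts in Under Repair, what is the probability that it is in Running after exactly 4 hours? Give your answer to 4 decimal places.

Propagate the distribution vector 4 hours from Under Repair.
After 0 hours: (1.0000, 0.0000)
After 1 hour: (0.5600, 0.4400)
After 2 hours: (0.5248, 0.4752)
After 3 hours: (0.5220, 0.4780)
After 4 hours: (0.5218, 0.4782)
P(in Running after 4 hours) = 0.4782

0.4782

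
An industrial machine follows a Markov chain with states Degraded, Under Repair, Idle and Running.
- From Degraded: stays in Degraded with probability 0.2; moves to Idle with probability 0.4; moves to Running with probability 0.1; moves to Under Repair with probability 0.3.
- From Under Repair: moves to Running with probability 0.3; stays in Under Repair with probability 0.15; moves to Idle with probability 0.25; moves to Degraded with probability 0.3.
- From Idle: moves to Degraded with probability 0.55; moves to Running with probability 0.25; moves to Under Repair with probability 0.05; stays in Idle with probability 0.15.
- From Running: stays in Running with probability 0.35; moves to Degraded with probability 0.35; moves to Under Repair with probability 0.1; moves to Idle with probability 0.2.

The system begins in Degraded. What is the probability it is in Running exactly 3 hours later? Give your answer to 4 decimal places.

0.2235

Propagate the distribution vector 3 hours from Degraded.
After 0 hours: (1.0000, 0.0000, 0.0000, 0.0000)
After 1 hour: (0.2000, 0.3000, 0.4000, 0.1000)
After 2 hours: (0.3850, 0.1350, 0.2350, 0.2450)
After 3 hours: (0.3325, 0.1720, 0.2720, 0.2235)
P(in Running after 3 hours) = 0.2235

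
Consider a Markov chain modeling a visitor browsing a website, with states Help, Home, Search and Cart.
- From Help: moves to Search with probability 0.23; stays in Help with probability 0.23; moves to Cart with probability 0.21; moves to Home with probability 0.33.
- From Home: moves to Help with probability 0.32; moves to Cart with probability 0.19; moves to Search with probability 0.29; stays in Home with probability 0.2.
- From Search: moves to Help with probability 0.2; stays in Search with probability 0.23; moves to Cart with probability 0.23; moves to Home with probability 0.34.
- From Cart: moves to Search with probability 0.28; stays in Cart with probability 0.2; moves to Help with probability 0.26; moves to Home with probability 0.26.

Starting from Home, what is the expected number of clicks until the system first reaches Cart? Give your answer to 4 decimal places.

Let t(s) be the expected number of clicks to first reach Cart from state s, with t(Cart) = 0. Conditioning on the first click:
t(Help) = 1 + 0.23·t(Help) + 0.33·t(Home) + 0.23·t(Search)
t(Home) = 1 + 0.32·t(Help) + 0.2·t(Home) + 0.29·t(Search)
t(Search) = 1 + 0.2·t(Help) + 0.34·t(Home) + 0.23·t(Search)
Solving: t(Help) = 4.7831, t(Home) = 4.8627, t(Search) = 4.6883.
Expected clicks from Home to Cart: 4.8627.

4.8627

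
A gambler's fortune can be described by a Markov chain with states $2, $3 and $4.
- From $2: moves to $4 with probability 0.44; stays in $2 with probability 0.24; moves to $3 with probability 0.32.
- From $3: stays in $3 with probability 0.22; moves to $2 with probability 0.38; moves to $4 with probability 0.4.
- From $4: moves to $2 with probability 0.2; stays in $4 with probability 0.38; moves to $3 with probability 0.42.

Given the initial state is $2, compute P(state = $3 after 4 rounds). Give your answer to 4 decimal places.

0.3276

Propagate the distribution vector 4 rounds from $2.
After 0 rounds: (1.0000, 0.0000, 0.0000)
After 1 round: (0.2400, 0.3200, 0.4400)
After 2 rounds: (0.2672, 0.3320, 0.4008)
After 3 rounds: (0.2704, 0.3269, 0.4027)
After 4 rounds: (0.2697, 0.3276, 0.4028)
P(in $3 after 4 rounds) = 0.3276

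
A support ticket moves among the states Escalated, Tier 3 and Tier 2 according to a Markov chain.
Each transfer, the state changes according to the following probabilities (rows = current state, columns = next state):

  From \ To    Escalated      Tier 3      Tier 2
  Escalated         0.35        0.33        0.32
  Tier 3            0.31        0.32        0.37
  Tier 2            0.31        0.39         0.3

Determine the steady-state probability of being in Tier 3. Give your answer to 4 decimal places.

Let the stationary distribution be π with π = πP and π_1 + π_2 + π_3 = 1.
π_1 = 0.35·π_1 + 0.31·π_2 + 0.31·π_3
π_2 = 0.33·π_1 + 0.32·π_2 + 0.39·π_3
Solving with the normalization constraint gives π = (0.3229, 0.3464, 0.3307).
So the stationary probability of Tier 3 is 0.3464.

0.3464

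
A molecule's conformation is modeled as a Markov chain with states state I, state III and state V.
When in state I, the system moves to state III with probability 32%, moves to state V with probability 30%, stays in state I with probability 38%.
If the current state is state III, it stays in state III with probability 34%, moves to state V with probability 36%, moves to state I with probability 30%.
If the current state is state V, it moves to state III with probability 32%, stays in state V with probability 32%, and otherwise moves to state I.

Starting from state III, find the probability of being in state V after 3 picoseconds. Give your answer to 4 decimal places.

Propagate the distribution vector 3 picoseconds from state III.
After 0 picoseconds: (0.0000, 1.0000, 0.0000)
After 1 picosecond: (0.3000, 0.3400, 0.3600)
After 2 picoseconds: (0.3456, 0.3268, 0.3276)
After 3 picoseconds: (0.3473, 0.3265, 0.3262)
P(in state V after 3 picoseconds) = 0.3262

0.3262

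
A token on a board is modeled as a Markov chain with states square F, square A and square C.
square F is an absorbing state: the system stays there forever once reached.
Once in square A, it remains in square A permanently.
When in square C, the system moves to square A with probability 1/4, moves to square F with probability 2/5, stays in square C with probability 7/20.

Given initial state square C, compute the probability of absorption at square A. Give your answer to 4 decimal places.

0.3846

Let h(s) be the probability of absorption at square A starting from transient state s. Then h(square A) = 1 and h(square F) = 0. By first-step analysis:
h(square C) = 0.4·0 + 0.25·1 + 0.35·h(square C)
Solving: h(square C) = 0.3846.
Starting from square C, the probability is 0.3846.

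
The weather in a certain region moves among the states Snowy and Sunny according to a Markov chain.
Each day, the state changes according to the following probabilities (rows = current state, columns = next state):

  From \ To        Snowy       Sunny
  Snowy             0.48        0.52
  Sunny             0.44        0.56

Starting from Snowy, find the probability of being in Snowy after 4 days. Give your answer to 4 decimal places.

0.4583

Propagate the distribution vector 4 days from Snowy.
After 0 days: (1.0000, 0.0000)
After 1 day: (0.4800, 0.5200)
After 2 days: (0.4592, 0.5408)
After 3 days: (0.4584, 0.5416)
After 4 days: (0.4583, 0.5417)
P(in Snowy after 4 days) = 0.4583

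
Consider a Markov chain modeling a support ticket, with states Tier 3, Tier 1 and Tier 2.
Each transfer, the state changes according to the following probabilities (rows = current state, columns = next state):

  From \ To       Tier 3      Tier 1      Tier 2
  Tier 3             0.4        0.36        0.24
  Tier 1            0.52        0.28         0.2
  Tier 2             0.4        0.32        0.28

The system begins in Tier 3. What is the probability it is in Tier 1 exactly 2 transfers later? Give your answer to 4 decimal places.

0.3216

Sum over the intermediate state after 1 transfer:
P = P(Tier 3→Tier 3)·P(Tier 3→Tier 1) + P(Tier 3→Tier 1)·P(Tier 1→Tier 1) + P(Tier 3→Tier 2)·P(Tier 2→Tier 1)
  = 0.4×0.36 + 0.36×0.28 + 0.24×0.32
  = 0.1440 + 0.1008 + 0.0768 = 0.3216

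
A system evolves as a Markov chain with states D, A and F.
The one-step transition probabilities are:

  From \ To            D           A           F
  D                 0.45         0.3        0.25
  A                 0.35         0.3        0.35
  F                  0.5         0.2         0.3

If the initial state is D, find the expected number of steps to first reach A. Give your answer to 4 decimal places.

3.6538

Let t(s) be the expected number of steps to first reach A from state s, with t(A) = 0. Conditioning on the first step:
t(D) = 1 + 0.45·t(D) + 0.25·t(F)
t(F) = 1 + 0.5·t(D) + 0.3·t(F)
Solving: t(D) = 3.6538, t(F) = 4.0385.
Expected steps from D to A: 3.6538.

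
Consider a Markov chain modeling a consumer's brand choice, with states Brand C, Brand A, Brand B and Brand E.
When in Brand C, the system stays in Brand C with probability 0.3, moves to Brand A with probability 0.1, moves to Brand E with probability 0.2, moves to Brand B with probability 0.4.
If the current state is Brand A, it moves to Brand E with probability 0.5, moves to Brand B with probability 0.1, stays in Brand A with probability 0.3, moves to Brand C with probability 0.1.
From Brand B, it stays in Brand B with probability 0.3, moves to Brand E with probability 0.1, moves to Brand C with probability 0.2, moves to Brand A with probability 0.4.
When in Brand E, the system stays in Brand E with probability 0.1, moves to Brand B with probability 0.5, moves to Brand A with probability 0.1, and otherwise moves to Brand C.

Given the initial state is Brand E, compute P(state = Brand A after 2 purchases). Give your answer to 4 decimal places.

Propagate the distribution vector 2 purchases from Brand E.
After 0 purchases: (0.0000, 0.0000, 0.0000, 1.0000)
After 1 purchase: (0.3000, 0.1000, 0.5000, 0.1000)
After 2 purchases: (0.2300, 0.2700, 0.3300, 0.1700)
P(in Brand A after 2 purchases) = 0.2700

0.2700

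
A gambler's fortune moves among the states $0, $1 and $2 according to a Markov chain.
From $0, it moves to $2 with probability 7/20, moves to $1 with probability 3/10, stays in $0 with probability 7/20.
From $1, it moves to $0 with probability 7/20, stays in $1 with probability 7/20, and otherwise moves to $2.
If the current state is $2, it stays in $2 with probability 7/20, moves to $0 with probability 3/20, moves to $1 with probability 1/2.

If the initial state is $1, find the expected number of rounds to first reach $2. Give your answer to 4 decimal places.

Let t(s) be the expected number of rounds to first reach $2 from state s, with t($2) = 0. Conditioning on the first round:
t($0) = 1 + 0.35·t($0) + 0.3·t($1)
t($1) = 1 + 0.35·t($0) + 0.35·t($1)
Solving: t($0) = 2.9921, t($1) = 3.1496.
Expected rounds from $1 to $2: 3.1496.

3.1496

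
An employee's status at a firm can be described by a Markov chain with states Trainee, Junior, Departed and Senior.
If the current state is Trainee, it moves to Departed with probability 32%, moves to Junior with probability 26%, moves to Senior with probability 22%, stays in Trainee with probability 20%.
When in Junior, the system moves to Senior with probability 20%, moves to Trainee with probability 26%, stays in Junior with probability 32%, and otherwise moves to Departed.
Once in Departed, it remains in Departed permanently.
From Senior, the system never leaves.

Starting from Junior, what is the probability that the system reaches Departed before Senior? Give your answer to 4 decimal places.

0.5441

Let h(s) be the probability of absorption at Departed starting from transient state s. Then h(Departed) = 1 and h(Senior) = 0. By first-step analysis:
h(Trainee) = 0.2·h(Trainee) + 0.26·h(Junior) + 0.32·1 + 0.22·0
h(Junior) = 0.26·h(Trainee) + 0.32·h(Junior) + 0.22·1 + 0.2·0
Solving: h(Trainee) = 0.5768, h(Junior) = 0.5441.
Starting from Junior, the probability is 0.5441.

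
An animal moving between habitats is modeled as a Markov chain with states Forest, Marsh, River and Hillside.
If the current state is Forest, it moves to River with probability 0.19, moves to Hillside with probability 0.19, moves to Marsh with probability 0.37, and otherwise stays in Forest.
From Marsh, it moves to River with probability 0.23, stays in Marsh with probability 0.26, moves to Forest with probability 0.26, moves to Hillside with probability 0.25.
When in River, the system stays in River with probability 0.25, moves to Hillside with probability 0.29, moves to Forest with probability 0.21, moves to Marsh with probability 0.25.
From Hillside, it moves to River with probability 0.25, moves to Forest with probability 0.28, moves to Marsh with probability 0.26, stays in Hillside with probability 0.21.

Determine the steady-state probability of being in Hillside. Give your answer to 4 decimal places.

Let the stationary distribution be π with π = πP and π_1 + π_2 + π_3 + π_4 = 1.
π_1 = 0.25·π_1 + 0.26·π_2 + 0.21·π_3 + 0.28·π_4
π_2 = 0.37·π_1 + 0.26·π_2 + 0.25·π_3 + 0.26·π_4
π_3 = 0.19·π_1 + 0.23·π_2 + 0.25·π_3 + 0.25·π_4
Solving with the normalization constraint gives π = (0.2507, 0.2853, 0.2293, 0.2347).
So the stationary probability of Hillside is 0.2347.

0.2347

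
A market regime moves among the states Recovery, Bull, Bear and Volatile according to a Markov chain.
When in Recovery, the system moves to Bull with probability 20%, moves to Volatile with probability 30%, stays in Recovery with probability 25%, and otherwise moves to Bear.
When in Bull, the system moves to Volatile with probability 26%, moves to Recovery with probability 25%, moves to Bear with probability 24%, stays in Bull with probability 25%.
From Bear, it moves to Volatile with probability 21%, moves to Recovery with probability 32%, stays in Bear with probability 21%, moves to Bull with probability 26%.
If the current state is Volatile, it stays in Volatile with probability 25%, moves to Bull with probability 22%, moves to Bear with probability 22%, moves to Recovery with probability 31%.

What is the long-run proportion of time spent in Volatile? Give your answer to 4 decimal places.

Let the stationary distribution be π with π = πP and π_1 + π_2 + π_3 + π_4 = 1.
π_1 = 0.25·π_1 + 0.25·π_2 + 0.32·π_3 + 0.31·π_4
π_2 = 0.2·π_1 + 0.25·π_2 + 0.26·π_3 + 0.22·π_4
π_3 = 0.25·π_1 + 0.24·π_2 + 0.21·π_3 + 0.22·π_4
Solving with the normalization constraint gives π = (0.2816, 0.2305, 0.2308, 0.2572).
So the stationary probability of Volatile is 0.2572.

0.2572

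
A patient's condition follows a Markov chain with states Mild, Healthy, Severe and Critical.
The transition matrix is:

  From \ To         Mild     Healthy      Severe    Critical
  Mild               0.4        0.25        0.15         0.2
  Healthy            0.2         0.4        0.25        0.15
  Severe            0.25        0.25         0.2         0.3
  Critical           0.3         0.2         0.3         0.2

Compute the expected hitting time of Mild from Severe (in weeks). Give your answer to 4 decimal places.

4.0370

Let t(s) be the expected number of weeks to first reach Mild from state s, with t(Mild) = 0. Conditioning on the first week:
t(Healthy) = 1 + 0.4·t(Healthy) + 0.25·t(Severe) + 0.15·t(Critical)
t(Severe) = 1 + 0.25·t(Healthy) + 0.2·t(Severe) + 0.3·t(Critical)
t(Critical) = 1 + 0.2·t(Healthy) + 0.3·t(Severe) + 0.2·t(Critical)
Solving: t(Healthy) = 4.3090, t(Severe) = 4.0370, t(Critical) = 3.8411.
Expected weeks from Severe to Mild: 4.0370.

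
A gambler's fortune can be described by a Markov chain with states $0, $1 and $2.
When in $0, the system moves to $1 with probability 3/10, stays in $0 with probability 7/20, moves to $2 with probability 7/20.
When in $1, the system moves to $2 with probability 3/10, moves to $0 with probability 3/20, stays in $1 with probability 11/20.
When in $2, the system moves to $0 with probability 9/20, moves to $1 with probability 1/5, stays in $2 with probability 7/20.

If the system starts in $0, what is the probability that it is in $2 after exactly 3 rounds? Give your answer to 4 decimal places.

Propagate the distribution vector 3 rounds from $0.
After 0 rounds: (1.0000, 0.0000, 0.0000)
After 1 round: (0.3500, 0.3000, 0.3500)
After 2 rounds: (0.3250, 0.3400, 0.3350)
After 3 rounds: (0.3155, 0.3515, 0.3330)
P(in $2 after 3 rounds) = 0.3330

0.3330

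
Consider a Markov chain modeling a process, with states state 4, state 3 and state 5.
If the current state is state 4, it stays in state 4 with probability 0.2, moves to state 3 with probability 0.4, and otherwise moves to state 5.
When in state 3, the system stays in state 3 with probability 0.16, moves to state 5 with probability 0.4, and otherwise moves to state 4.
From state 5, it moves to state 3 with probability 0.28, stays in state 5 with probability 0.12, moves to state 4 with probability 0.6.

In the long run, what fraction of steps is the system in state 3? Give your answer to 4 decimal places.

0.2923

Let the stationary distribution be π with π = πP and π_1 + π_2 + π_3 = 1.
π_1 = 0.2·π_1 + 0.44·π_2 + 0.6·π_3
π_2 = 0.4·π_1 + 0.16·π_2 + 0.28·π_3
Solving with the normalization constraint gives π = (0.3952, 0.2923, 0.3125).
So the stationary probability of state 3 is 0.2923.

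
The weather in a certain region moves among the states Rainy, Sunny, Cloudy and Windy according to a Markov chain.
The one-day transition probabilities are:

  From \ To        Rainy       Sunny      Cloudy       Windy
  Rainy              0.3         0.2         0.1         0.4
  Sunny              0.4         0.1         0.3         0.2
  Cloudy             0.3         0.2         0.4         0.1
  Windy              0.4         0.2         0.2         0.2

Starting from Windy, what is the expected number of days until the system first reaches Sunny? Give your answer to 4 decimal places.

5.0000

Let t(s) be the expected number of days to first reach Sunny from state s, with t(Sunny) = 0. Conditioning on the first day:
t(Rainy) = 1 + 0.3·t(Rainy) + 0.1·t(Cloudy) + 0.4·t(Windy)
t(Cloudy) = 1 + 0.3·t(Rainy) + 0.4·t(Cloudy) + 0.1·t(Windy)
t(Windy) = 1 + 0.4·t(Rainy) + 0.2·t(Cloudy) + 0.2·t(Windy)
Solving: t(Rainy) = 5.0000, t(Cloudy) = 5.0000, t(Windy) = 5.0000.
Expected days from Windy to Sunny: 5.0000.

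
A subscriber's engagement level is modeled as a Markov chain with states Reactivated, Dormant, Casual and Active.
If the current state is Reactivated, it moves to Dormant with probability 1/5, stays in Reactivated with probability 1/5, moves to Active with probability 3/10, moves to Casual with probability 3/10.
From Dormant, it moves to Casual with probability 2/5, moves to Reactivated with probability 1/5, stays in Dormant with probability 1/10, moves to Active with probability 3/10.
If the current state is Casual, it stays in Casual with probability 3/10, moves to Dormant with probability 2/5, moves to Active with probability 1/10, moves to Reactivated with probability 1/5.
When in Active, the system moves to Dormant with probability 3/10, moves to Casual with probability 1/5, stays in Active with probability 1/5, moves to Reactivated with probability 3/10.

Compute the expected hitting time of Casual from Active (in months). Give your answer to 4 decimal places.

Let t(s) be the expected number of months to first reach Casual from state s, with t(Casual) = 0. Conditioning on the first month:
t(Reactivated) = 1 + 0.2·t(Reactivated) + 0.2·t(Dormant) + 0.3·t(Active)
t(Dormant) = 1 + 0.2·t(Reactivated) + 0.1·t(Dormant) + 0.3·t(Active)
t(Active) = 1 + 0.3·t(Reactivated) + 0.3·t(Dormant) + 0.2·t(Active)
Solving: t(Reactivated) = 3.4085, t(Dormant) = 3.0986, t(Active) = 3.6901.
Expected months from Active to Casual: 3.6901.

3.6901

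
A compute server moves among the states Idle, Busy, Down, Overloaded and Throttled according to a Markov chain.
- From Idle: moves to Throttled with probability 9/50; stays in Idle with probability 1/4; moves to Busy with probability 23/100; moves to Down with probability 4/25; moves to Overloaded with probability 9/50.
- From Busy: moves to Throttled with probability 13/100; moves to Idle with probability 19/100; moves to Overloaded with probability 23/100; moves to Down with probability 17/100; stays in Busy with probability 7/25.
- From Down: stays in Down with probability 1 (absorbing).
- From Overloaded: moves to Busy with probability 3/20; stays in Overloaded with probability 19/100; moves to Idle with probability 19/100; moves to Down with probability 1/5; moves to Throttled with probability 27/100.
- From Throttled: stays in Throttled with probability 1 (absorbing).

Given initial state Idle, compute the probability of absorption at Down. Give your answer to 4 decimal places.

0.4774

Let h(s) be the probability of absorption at Down starting from transient state s. Then h(Down) = 1 and h(Throttled) = 0. By first-step analysis:
h(Idle) = 0.25·h(Idle) + 0.23·h(Busy) + 0.16·1 + 0.18·h(Overloaded) + 0.18·0
h(Busy) = 0.19·h(Idle) + 0.28·h(Busy) + 0.17·1 + 0.23·h(Overloaded) + 0.13·0
h(Overloaded) = 0.19·h(Idle) + 0.15·h(Busy) + 0.2·1 + 0.19·h(Overloaded) + 0.27·0
Solving: h(Idle) = 0.4774, h(Busy) = 0.5067, h(Overloaded) = 0.4527.
Starting from Idle, the probability is 0.4774.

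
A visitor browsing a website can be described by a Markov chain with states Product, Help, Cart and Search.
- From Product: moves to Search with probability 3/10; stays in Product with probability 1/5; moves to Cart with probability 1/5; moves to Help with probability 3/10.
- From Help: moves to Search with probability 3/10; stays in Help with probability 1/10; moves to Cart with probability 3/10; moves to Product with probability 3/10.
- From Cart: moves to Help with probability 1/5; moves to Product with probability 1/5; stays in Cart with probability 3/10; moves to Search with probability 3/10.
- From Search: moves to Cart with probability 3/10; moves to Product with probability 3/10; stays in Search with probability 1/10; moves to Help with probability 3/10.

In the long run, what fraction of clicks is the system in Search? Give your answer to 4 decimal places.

Let the stationary distribution be π with π = πP and π_1 + π_2 + π_3 + π_4 = 1.
π_1 = 0.2·π_1 + 0.3·π_2 + 0.2·π_3 + 0.3·π_4
π_2 = 0.3·π_1 + 0.1·π_2 + 0.2·π_3 + 0.3·π_4
π_3 = 0.2·π_1 + 0.3·π_2 + 0.3·π_3 + 0.3·π_4
Solving with the normalization constraint gives π = (0.2477, 0.2271, 0.2752, 0.2500).
So the stationary probability of Search is 0.2500.

0.2500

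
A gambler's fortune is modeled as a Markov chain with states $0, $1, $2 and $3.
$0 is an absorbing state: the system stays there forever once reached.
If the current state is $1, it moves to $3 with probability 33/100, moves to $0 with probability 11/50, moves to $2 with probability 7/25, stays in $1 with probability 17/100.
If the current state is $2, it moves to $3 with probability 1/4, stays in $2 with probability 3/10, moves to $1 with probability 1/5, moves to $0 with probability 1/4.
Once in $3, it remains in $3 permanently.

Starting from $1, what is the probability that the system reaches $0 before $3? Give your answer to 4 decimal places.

0.4267

Let h(s) be the probability of absorption at $0 starting from transient state s. Then h($0) = 1 and h($3) = 0. By first-step analysis:
h($1) = 0.22·1 + 0.17·h($1) + 0.28·h($2) + 0.33·0
h($2) = 0.25·1 + 0.2·h($1) + 0.3·h($2) + 0.25·0
Solving: h($1) = 0.4267, h($2) = 0.4790.
Starting from $1, the probability is 0.4267.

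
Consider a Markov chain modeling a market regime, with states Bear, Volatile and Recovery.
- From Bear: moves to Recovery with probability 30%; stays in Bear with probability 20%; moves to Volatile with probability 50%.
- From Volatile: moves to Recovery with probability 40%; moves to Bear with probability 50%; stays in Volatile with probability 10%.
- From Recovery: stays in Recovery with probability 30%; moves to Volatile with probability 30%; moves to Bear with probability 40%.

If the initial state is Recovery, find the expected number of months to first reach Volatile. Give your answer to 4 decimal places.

2.7273

Let t(s) be the expected number of months to first reach Volatile from state s, with t(Volatile) = 0. Conditioning on the first month:
t(Bear) = 1 + 0.2·t(Bear) + 0.3·t(Recovery)
t(Recovery) = 1 + 0.4·t(Bear) + 0.3·t(Recovery)
Solving: t(Bear) = 2.2727, t(Recovery) = 2.7273.
Expected months from Recovery to Volatile: 2.7273.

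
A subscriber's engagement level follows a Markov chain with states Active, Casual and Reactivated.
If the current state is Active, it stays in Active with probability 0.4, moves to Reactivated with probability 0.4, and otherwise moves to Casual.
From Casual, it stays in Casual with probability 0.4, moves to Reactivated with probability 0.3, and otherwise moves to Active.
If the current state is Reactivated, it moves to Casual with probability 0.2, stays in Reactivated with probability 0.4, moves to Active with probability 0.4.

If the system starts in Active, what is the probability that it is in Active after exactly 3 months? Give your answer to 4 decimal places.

0.3760

Propagate the distribution vector 3 months from Active.
After 0 months: (1.0000, 0.0000, 0.0000)
After 1 month: (0.4000, 0.2000, 0.4000)
After 2 months: (0.3800, 0.2400, 0.3800)
After 3 months: (0.3760, 0.2480, 0.3760)
P(in Active after 3 months) = 0.3760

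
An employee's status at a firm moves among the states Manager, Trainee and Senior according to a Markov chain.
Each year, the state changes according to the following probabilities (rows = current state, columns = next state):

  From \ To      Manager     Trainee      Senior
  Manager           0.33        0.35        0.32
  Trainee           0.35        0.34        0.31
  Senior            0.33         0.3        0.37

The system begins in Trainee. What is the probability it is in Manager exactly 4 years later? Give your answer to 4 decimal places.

0.3366

Propagate the distribution vector 4 years from Trainee.
After 0 years: (0.0000, 1.0000, 0.0000)
After 1 year: (0.3500, 0.3400, 0.3100)
After 2 years: (0.3368, 0.3311, 0.3321)
After 3 years: (0.3366, 0.3301, 0.3333)
After 4 years: (0.3366, 0.3300, 0.3334)
P(in Manager after 4 years) = 0.3366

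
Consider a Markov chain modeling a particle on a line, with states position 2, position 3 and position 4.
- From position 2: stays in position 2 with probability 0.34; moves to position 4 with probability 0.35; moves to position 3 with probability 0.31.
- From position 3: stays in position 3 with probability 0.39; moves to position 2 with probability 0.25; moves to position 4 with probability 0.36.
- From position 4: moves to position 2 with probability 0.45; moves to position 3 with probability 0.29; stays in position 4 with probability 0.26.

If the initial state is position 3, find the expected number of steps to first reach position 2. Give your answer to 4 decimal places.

Let t(s) be the expected number of steps to first reach position 2 from state s, with t(position 2) = 0. Conditioning on the first step:
t(position 3) = 1 + 0.39·t(position 3) + 0.36·t(position 4)
t(position 4) = 1 + 0.29·t(position 3) + 0.26·t(position 4)
Solving: t(position 3) = 3.1700, t(position 4) = 2.5937.
Expected steps from position 3 to position 2: 3.1700.

3.1700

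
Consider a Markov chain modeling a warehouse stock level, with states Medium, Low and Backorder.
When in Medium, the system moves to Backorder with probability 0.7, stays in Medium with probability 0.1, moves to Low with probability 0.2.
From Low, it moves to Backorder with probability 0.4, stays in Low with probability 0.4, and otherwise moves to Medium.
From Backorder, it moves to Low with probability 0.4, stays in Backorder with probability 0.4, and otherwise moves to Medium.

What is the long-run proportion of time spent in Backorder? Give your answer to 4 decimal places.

0.4545

Let the stationary distribution be π with π = πP and π_1 + π_2 + π_3 = 1.
π_1 = 0.1·π_1 + 0.2·π_2 + 0.2·π_3
π_2 = 0.2·π_1 + 0.4·π_2 + 0.4·π_3
Solving with the normalization constraint gives π = (0.1818, 0.3636, 0.4545).
So the stationary probability of Backorder is 0.4545.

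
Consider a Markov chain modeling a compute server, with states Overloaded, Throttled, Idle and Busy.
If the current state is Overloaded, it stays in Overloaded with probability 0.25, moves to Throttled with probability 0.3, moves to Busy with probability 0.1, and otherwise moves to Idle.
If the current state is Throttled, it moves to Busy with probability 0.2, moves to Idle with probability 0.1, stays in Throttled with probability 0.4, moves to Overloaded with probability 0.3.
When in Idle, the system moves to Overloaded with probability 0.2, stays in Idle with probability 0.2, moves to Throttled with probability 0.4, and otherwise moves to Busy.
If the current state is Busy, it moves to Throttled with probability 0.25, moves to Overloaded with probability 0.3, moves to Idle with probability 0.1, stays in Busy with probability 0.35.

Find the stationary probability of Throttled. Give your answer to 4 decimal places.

Let the stationary distribution be π with π = πP and π_1 + π_2 + π_3 + π_4 = 1.
π_1 = 0.25·π_1 + 0.3·π_2 + 0.2·π_3 + 0.3·π_4
π_2 = 0.3·π_1 + 0.4·π_2 + 0.4·π_3 + 0.25·π_4
π_3 = 0.35·π_1 + 0.1·π_2 + 0.2·π_3 + 0.1·π_4
Solving with the normalization constraint gives π = (0.2680, 0.3426, 0.1856, 0.2038).
So the stationary probability of Throttled is 0.3426.

0.3426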